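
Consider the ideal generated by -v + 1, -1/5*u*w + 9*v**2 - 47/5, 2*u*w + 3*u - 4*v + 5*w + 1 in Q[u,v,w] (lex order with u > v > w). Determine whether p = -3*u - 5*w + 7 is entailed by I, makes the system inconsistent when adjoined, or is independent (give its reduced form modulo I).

-3*u - 5*w + 7 lies in I (it reduces to 0).

First compute the reduced Gröbner basis of I by Buchberger's algorithm.
f_1 = -v + 1, LT = v.
f_2 = -1/5*u*w + 9*v**2 - 47/5, LT = u*w.
f_3 = 2*u*w + 3*u - 4*v + 5*w + 1, LT = u*w.

S(f_2,f_3): lcm = u*w. S = -3/2*u - 45*v**2 + 2*v - 5/2*w + 93/2.
  leading term u: no divisor's leading term divides it; move -3/2*u to the remainder.
  leading term v**2: subtract (45*v)·f_1 from -45*v**2 + 2*v - 5/2*w + 93/2 → -43*v - 5/2*w + 93/2
  leading term v: subtract (43)·f_1 from -43*v - 5/2*w + 93/2 → -5/2*w + 7/2
  leading term w: no divisor's leading term divides it; move -5/2*w to the remainder.
  leading term 1: no divisor's leading term divides it; move 7/2 to the remainder.
  remainder -3/2*u - 5/2*w + 7/2 ≠ 0; add h_4 = -3/2*u - 5/2*w + 7/2 to the basis.

S(f_2,h_4): lcm = u*w. S = -45*v**2 - 5/3*w**2 + 7/3*w + 47.
  leading term v**2: subtract (45*v)·f_1 from -45*v**2 - 5/3*w**2 + 7/3*w + 47 → -45*v - 5/3*w**2 + 7/3*w + 47
  leading term v: subtract (45)·f_1 from -45*v - 5/3*w**2 + 7/3*w + 47 → -5/3*w**2 + 7/3*w + 2
  leading term w**2: no divisor's leading term divides it; move -5/3*w**2 to the remainder.
  leading term w: no divisor's leading term divides it; move 7/3*w to the remainder.
  leading term 1: no divisor's leading term divides it; move 2 to the remainder.
  remainder -5/3*w**2 + 7/3*w + 2 ≠ 0; add h_5 = -5/3*w**2 + 7/3*w + 2 to the basis.

The other S-polynomials (S(f_1,f_2), S(f_1,f_3), S(f_1,h_4), S(f_3,h_4), S(f_1,h_5), S(f_2,h_5), S(f_3,h_5), S(h_4,h_5)) all reduce to 0 modulo the current basis, so we have a Gröbner basis.
Inter-reduce: drop elements whose leading term is divisible by another's, tail-reduce, and make monic.
Reduced Gröbner basis: {u + 5/3*w - 7/3, v - 1, w**2 - 7/5*w - 6/5}.
Label its elements g_1 = u + 5/3*w - 7/3, g_2 = v - 1, g_3 = w**2 - 7/5*w - 6/5.

Reduce p = -3*u - 5*w + 7 modulo G:
  leading term u: subtract (-3)·g_1 from -3*u - 5*w + 7 → 0
  normal form = 0.
Since the normal form is 0, p ∈ I.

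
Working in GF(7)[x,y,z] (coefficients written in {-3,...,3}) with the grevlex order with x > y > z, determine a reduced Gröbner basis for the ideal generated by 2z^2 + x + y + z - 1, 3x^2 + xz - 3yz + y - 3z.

f_1 = 2z^2 + x + y + z - 1, LT = z^2.
f_2 = 3x^2 + xz - 3yz + y - 3z, LT = x^2.

The S-polynomials (S(f_1,f_2)) all reduce to 0 modulo the current basis, so we have a Gröbner basis.

G = {x^2 - 2xz - yz - 2y - z, z^2 - 3x - 3y - 3z + 3}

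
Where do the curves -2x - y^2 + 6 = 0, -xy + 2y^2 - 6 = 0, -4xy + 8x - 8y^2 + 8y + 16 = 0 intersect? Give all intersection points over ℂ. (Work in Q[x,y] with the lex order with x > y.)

Compute a lex Gröbner basis by Buchberger's algorithm.
f_1 = -2x - y^2 + 6, LT = x.
f_2 = -xy + 2y^2 - 6, LT = xy.
f_3 = -4xy + 8x - 8y^2 + 8y + 16, LT = xy.

S(f_1,f_2): lcm = xy. S = 1/2y^3 + 2y^2 - 3y - 6.
  reduce S modulo (f_1, f_2, f_3):
  remainder 1/2y^3 + 2y^2 - 3y - 6 ≠ 0; add h_4 = 1/2y^3 + 2y^2 - 3y - 6 to the basis.

S(f_1,f_3): lcm = xy. S = 2x + 1/2y^3 - 2y^2 - y + 4.
  reduce S modulo (f_1, f_2, f_3, h_4):
  remainder -5y^2 + 2y + 16 ≠ 0; add h_5 = -5y^2 + 2y + 16 to the basis.

S(f_3,h_4): lcm = xy^3. S = -6xy^2 + 6xy + 12x + 2y^4 - 2y^3 - 4y^2.
  reduce S modulo (f_1, f_2, f_3, h_4, h_5):
  remainder -156/5y + 312/5 ≠ 0; add h_6 = -156/5y + 312/5 to the basis.

The other S-polynomials (S(f_2,f_3), S(f_1,h_4), S(f_2,h_4), S(f_1,h_5), S(f_2,h_5), S(f_3,h_5), S(h_4,h_5), S(f_1,h_6), S(f_2,h_6), S(f_3,h_6), S(h_4,h_6), S(h_5,h_6)) all reduce to 0 modulo the current basis, so we have a Gröbner basis.
Inter-reduce: drop elements whose leading term is divisible by another's, tail-reduce, and make monic.
Reduced Gröbner basis: {x - 1, y - 2}.

Since the basis is lex-ordered, y - 2 is univariate in y. Its roots are {2}. Back-substituting each root into the other basis elements fixes the other coordinates.
  y = 2: the earlier basis element becomes x - 1 = 0, giving x = 1 — point (1, 2).

{(1, 2)}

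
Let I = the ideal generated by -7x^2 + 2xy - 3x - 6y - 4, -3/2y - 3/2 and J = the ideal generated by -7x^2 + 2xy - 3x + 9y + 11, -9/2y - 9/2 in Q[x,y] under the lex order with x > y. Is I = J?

Yes, the ideals are equal.

Two ideals are equal iff their reduced Gröbner bases coincide (the reduced basis is unique for a fixed ordering).
Buchberger on the first generating set:
f_1 = -7x^2 + 2xy - 3x - 6y - 4, LT = x^2.
f_2 = -3/2y - 3/2, LT = y.

The S-polynomials (S(f_1,f_2)) all reduce to 0 modulo the current basis, so we have a Gröbner basis.
Inter-reduce: drop elements whose leading term is divisible by another's, tail-reduce, and make monic.
Reduced Gröbner basis: {x^2 + 5/7x - 2/7, y + 1}.

Buchberger on the second generating set:
h_1 = -7x^2 + 2xy - 3x + 9y + 11, LT = x^2.
h_2 = -9/2y - 9/2, LT = y.

The S-polynomials (S(h_1,h_2)) all reduce to 0 modulo the current basis, so we have a Gröbner basis.
Inter-reduce: drop elements whose leading term is divisible by another's, tail-reduce, and make monic.
Reduced Gröbner basis: {x^2 + 5/7x - 2/7, y + 1}.

The two bases agree; hence the ideals are identical.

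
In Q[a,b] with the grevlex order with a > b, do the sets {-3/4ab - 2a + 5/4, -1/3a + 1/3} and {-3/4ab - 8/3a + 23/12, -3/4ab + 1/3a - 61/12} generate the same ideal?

Two ideals are equal iff their reduced Gröbner bases coincide (the reduced basis is unique for a fixed ordering).
Buchberger on the first generating set:
f_1 = -3/4ab - 2a + 5/4, LT = ab.
f_2 = -1/3a + 1/3, LT = a.

S(f_1,f_2): lcm = ab. S = 8/3a + b - 5/3.
  reduce S modulo (f_1, f_2):
  remainder b + 1 ≠ 0; add g_3 = b + 1 to the basis.

The other S-polynomials (S(f_1,g_3), S(f_2,g_3)) all reduce to 0 modulo the current basis, so we have a Gröbner basis.
Inter-reduce: drop elements whose leading term is divisible by another's, tail-reduce, and make monic.
Reduced Gröbner basis: {a - 1, b + 1}.

Buchberger on the second generating set:
h_1 = -3/4ab - 8/3a + 23/12, LT = ab.
h_2 = -3/4ab + 1/3a - 61/12, LT = ab.

S(h_1,h_2): lcm = ab. S = 4a - 28/3.
  reduce S modulo (h_1, h_2):
  remainder 4a - 28/3 ≠ 0; add k_3 = 4a - 28/3 to the basis.

S(h_1,k_3): lcm = ab. S = 32/9a + 7/3b - 23/9.
  reduce S modulo (h_1, h_2, k_3):
  remainder 7/3b + 155/27 ≠ 0; add k_4 = 7/3b + 155/27 to the basis.

The other S-polynomials (S(h_2,k_3), S(h_1,k_4), S(h_2,k_4), S(k_3,k_4)) all reduce to 0 modulo the current basis, so we have a Gröbner basis.
Inter-reduce: drop elements whose leading term is divisible by another's, tail-reduce, and make monic.
Reduced Gröbner basis: {a - 7/3, b + 155/63}.

Since the reduced bases disagree, the two ideals are not the same.

No, the ideals differ.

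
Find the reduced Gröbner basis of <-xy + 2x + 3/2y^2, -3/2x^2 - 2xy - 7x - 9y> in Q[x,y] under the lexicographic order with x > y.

The reduced Gröbner basis is the canonical form of the ideal for this ordering.

f_1 = -xy + 2x + 3/2y^2, LT = xy.
f_2 = -3/2x^2 - 2xy - 7x - 9y, LT = x^2.

S(f_1,f_2): lcm = x^2y. S = -2x^2 - 17/6xy^2 - 14/3xy - 6y^2.
  leading term x^2: subtract (4/3)·f_2 from -2x^2 - 17/6xy^2 - 14/3xy - 6y^2 → -17/6xy^2 - 2xy + 28/3x - 6y^2 + 12y
  leading term xy^2: subtract (17/6y)·f_1 from -17/6xy^2 - 2xy + 28/3x - 6y^2 + 12y → -23/3xy + 28/3x - 17/4y^3 - 6y^2 + 12y
  leading term xy: subtract (23/3)·f_1 from -23/3xy + 28/3x - 17/4y^3 - 6y^2 + 12y → -6x - 17/4y^3 - 35/2y^2 + 12y
  leading term x: no divisor's leading term divides it; move -6x to the remainder.
  leading term y^3: no divisor's leading term divides it; move -17/4y^3 to the remainder.
  leading term y^2: no divisor's leading term divides it; move -35/2y^2 to the remainder.
  leading term y: no divisor's leading term divides it; move 12y to the remainder.
  remainder -6x - 17/4y^3 - 35/2y^2 + 12y ≠ 0; add g_3 = -6x - 17/4y^3 - 35/2y^2 + 12y to the basis.

S(f_1,g_3): lcm = xy. S = -2x - 17/24y^4 - 35/12y^3 + 1/2y^2.
  leading term x: subtract (1/3)·g_3 from -2x - 17/24y^4 - 35/12y^3 + 1/2y^2 → -17/24y^4 - 3/2y^3 + 19/3y^2 - 4y
  leading term y^4: no divisor's leading term divides it; move -17/24y^4 to the remainder.
  leading term y^3: no divisor's leading term divides it; move -3/2y^3 to the remainder.
  leading term y^2: no divisor's leading term divides it; move 19/3y^2 to the remainder.
  leading term y: no divisor's leading term divides it; move -4y to the remainder.
  remainder -17/24y^4 - 3/2y^3 + 19/3y^2 - 4y ≠ 0; add g_4 = -17/24y^4 - 3/2y^3 + 19/3y^2 - 4y to the basis.

The other S-polynomials (S(f_2,g_3), S(f_1,g_4), S(f_2,g_4), S(g_3,g_4)) all reduce to 0 modulo the current basis, so we have a Gröbner basis.
Inter-reduce: drop elements whose leading term is divisible by another's, tail-reduce, and make monic.

G = {x + 17/24y^3 + 35/12y^2 - 2y, y^4 + 36/17y^3 - 152/17y^2 + 96/17y}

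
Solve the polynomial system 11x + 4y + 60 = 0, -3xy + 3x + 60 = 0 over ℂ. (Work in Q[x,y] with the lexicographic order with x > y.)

{(-20/11, -10), (-4, -4)}

Compute a lex Gröbner basis by Buchberger's algorithm.
f_1 = 11x + 4y + 60, LT = x.
f_2 = -3xy + 3x + 60, LT = xy.

S(f_1,f_2): lcm = xy. S = x + \tfrac{4}{11}y^{2} + \tfrac{60}{11}y + 20.
  leading term x: subtract (\tfrac{1}{11})·f_1 from x + \tfrac{4}{11}y^{2} + \tfrac{60}{11}y + 20 → \tfrac{4}{11}y^{2} + \tfrac{56}{11}y + \tfrac{160}{11}
  leading term y^{2}: no divisor's leading term divides it; move \tfrac{4}{11}y^{2} to the remainder.
  leading term y: no divisor's leading term divides it; move \tfrac{56}{11}y to the remainder.
  leading term 1: no divisor's leading term divides it; move \tfrac{160}{11} to the remainder.
  remainder \tfrac{4}{11}y^{2} + \tfrac{56}{11}y + \tfrac{160}{11} ≠ 0; add h_3 = \tfrac{4}{11}y^{2} + \tfrac{56}{11}y + \tfrac{160}{11} to the basis.

The other S-polynomials (S(f_1,h_3), S(f_2,h_3)) all reduce to 0 modulo the current basis, so we have a Gröbner basis.
Inter-reduce: drop elements whose leading term is divisible by another's, tail-reduce, and make monic.
Reduced Gröbner basis: {x + \tfrac{4}{11}y + \tfrac{60}{11}, y^{2} + 14y + 40}.

Elimination: the polynomial y^{2} + 14y + 40 lies in the elimination ideal for y, so y ∈ {-10, -4}. For each such y, the remaining basis elements (now univariate) give the rest of the solution.
  y = -10: the earlier basis element becomes x + \tfrac{20}{11} = 0, giving x = -20/11 — point (-20/11, -10).
  y = -4: the earlier basis element becomes x + 4 = 0, giving x = -4 — point (-4, -4).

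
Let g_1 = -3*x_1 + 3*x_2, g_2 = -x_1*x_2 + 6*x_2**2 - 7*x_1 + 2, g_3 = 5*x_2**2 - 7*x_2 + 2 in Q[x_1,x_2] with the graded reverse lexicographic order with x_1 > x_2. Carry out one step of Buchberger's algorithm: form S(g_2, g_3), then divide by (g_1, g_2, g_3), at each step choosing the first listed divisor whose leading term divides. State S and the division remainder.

lcm(LM(g_2), LM(g_3)) = x_1*x_2**2.
S = (lcm/LT(g_2))·g_2 − (lcm/LT(g_3))·g_3 = -6*x_2**3 + 42/5*x_1*x_2 - 2/5*x_1 - 2*x_2.
Reduce S modulo (g_1, g_2, g_3) in that order:
  leading term x_2**3: subtract (-6/5*x_2)·g_3 from -6*x_2**3 + 42/5*x_1*x_2 - 2/5*x_1 - 2*x_2 → 42/5*x_1*x_2 - 42/5*x_2**2 - 2/5*x_1 + 2/5*x_2
  leading term x_1*x_2: subtract (-14/5*x_2)·g_1 from 42/5*x_1*x_2 - 42/5*x_2**2 - 2/5*x_1 + 2/5*x_2 → -2/5*x_1 + 2/5*x_2
  leading term x_1: subtract (2/15)·g_1 from -2/5*x_1 + 2/5*x_2 → 0
The remainder is 0, so this S-polynomial contributes no new basis element.
This is the inner loop of Buchberger's algorithm — each nonzero remainder becomes a new basis element.

S(g_2, g_3) = -6*x_2**3 + 42/5*x_1*x_2 - 2/5*x_1 - 2*x_2; remainder on division = 0.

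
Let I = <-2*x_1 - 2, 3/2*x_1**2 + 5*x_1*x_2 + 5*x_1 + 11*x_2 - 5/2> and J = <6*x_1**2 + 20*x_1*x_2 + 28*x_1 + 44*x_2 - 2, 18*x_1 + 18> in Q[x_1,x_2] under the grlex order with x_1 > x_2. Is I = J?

For a fixed monomial order, each ideal has a unique reduced Gröbner basis; comparing bases decides equality.
Buchberger on the first generating set:
f_1 = -2*x_1 - 2, LT = x_1.
f_2 = 3/2*x_1**2 + 5*x_1*x_2 + 5*x_1 + 11*x_2 - 5/2, LT = x_1**2.

S(f_1,f_2): lcm = x_1**2. S = -10/3*x_1*x_2 - 7/3*x_1 - 22/3*x_2 + 5/3.
  reduce S modulo (f_1, f_2):
  remainder -4*x_2 + 4 ≠ 0; add g_3 = -4*x_2 + 4 to the basis.

The other S-polynomials (S(f_1,g_3), S(f_2,g_3)) all reduce to 0 modulo the current basis, so we have a Gröbner basis.
Inter-reduce: drop elements whose leading term is divisible by another's, tail-reduce, and make monic.
Reduced Gröbner basis: {x_1 + 1, x_2 - 1}.

Buchberger on the second generating set:
h_1 = 6*x_1**2 + 20*x_1*x_2 + 28*x_1 + 44*x_2 - 2, LT = x_1**2.
h_2 = 18*x_1 + 18, LT = x_1.

S(h_1,h_2): lcm = x_1**2. S = 10/3*x_1*x_2 + 11/3*x_1 + 22/3*x_2 - 1/3.
  reduce S modulo (h_1, h_2):
  remainder 4*x_2 - 4 ≠ 0; add k_3 = 4*x_2 - 4 to the basis.

The other S-polynomials (S(h_1,k_3), S(h_2,k_3)) all reduce to 0 modulo the current basis, so we have a Gröbner basis.
Inter-reduce: drop elements whose leading term is divisible by another's, tail-reduce, and make monic.
Reduced Gröbner basis: {x_1 + 1, x_2 - 1}.

Same reduced basis, so the two generating sets span the same ideal.

Yes, the ideals are equal.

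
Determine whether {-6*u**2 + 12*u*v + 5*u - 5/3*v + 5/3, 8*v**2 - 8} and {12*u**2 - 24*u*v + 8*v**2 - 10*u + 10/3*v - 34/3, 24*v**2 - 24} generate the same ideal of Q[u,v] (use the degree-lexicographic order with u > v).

Yes, the ideals are equal.

Equality of ideals is decidable: compute both reduced Gröbner bases (unique for the ordering) and check whether they agree.
Buchberger on the first generating set:
f_1 = -6*u**2 + 12*u*v + 5*u - 5/3*v + 5/3, LT = u**2.
f_2 = 8*v**2 - 8, LT = v**2.

S(f_1,f_2): leading monomials are coprime, so the S-polynomial reduces to 0 (Buchberger's first criterion).
Every S-polynomial of the final basis reduces to 0, so we have a Gröbner basis.
Inter-reduce: drop elements whose leading term is divisible by another's, tail-reduce, and make monic.
Reduced Gröbner basis: {u**2 - 2*u*v - 5/6*u + 5/18*v - 5/18, v**2 - 1}.

Buchberger on the second generating set:
h_1 = 12*u**2 - 24*u*v + 8*v**2 - 10*u + 10/3*v - 34/3, LT = u**2.
h_2 = 24*v**2 - 24, LT = v**2.

S(h_1,h_2): leading monomials are coprime, so the S-polynomial reduces to 0 (Buchberger's first criterion).
Every S-polynomial of the final basis reduces to 0, so we have a Gröbner basis.
Inter-reduce: drop elements whose leading term is divisible by another's, tail-reduce, and make monic.
Reduced Gröbner basis: {u**2 - 2*u*v - 5/6*u + 5/18*v - 5/18, v**2 - 1}.

The two bases agree; hence the ideals are identical.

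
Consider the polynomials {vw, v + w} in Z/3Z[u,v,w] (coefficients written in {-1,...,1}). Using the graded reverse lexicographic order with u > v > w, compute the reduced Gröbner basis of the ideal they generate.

G = {w^2, v + w}

f_1 = vw, LT = vw.
f_2 = v + w, LT = v.

S(f_1,f_2): lcm = vw. S = -w^2.
  reduce S modulo (f_1, f_2):
  remainder -w^2 ≠ 0; add g_3 = -w^2 to the basis.

The other S-polynomials (S(f_1,g_3), S(f_2,g_3)) all reduce to 0 modulo the current basis, so we have a Gröbner basis.
Inter-reduce: drop elements whose leading term is divisible by another's, tail-reduce, and make monic.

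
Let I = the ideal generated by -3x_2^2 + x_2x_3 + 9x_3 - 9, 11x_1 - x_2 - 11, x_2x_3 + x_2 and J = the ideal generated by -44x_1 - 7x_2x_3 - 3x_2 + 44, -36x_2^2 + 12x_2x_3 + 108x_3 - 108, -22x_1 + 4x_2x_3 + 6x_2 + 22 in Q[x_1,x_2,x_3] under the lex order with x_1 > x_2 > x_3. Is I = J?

Equality of ideals is decidable: compute both reduced Gröbner bases (unique for the ordering) and check whether they agree.
Buchberger on the first generating set:
f_1 = -3x_2^2 + x_2x_3 + 9x_3 - 9, LT = x_2^2.
f_2 = 11x_1 - x_2 - 11, LT = x_1.
f_3 = x_2x_3 + x_2, LT = x_2x_3.

S(f_1,f_3): lcm = x_2^2x_3. S = -x_2^2 - 1/3x_2x_3^2 - 3x_3^2 + 3x_3.
  leading term x_2^2: subtract (1/3)·f_1 from -x_2^2 - 1/3x_2x_3^2 - 3x_3^2 + 3x_3 → -1/3x_2x_3^2 - 1/3x_2x_3 - 3x_3^2 + 3
  leading term x_2x_3^2: subtract (-1/3x_3)·f_3 from -1/3x_2x_3^2 - 1/3x_2x_3 - 3x_3^2 + 3 → -3x_3^2 + 3
  leading term x_3^2: no divisor's leading term divides it; move -3x_3^2 to the remainder.
  leading term 1: no divisor's leading term divides it; move 3 to the remainder.
  remainder -3x_3^2 + 3 ≠ 0; add g_4 = -3x_3^2 + 3 to the basis.

The other S-polynomials (S(f_1,f_2), S(f_2,f_3), S(f_1,g_4), S(f_2,g_4), S(f_3,g_4)) all reduce to 0 modulo the current basis, so we have a Gröbner basis.
Inter-reduce: drop elements whose leading term is divisible by another's, tail-reduce, and make monic.
Reduced Gröbner basis: {x_1 - 1/11x_2 - 1, x_2^2 + 1/3x_2 - 3x_3 + 3, x_2x_3 + x_2, x_3^2 - 1}.

Buchberger on the second generating set:
h_1 = -44x_1 - 7x_2x_3 - 3x_2 + 44, LT = x_1.
h_2 = -36x_2^2 + 12x_2x_3 + 108x_3 - 108, LT = x_2^2.
h_3 = -22x_1 + 4x_2x_3 + 6x_2 + 22, LT = x_1.

S(h_1,h_3): lcm = x_1. S = 15/44x_2x_3 + 15/44x_2.
  leading term x_2x_3: no divisor's leading term divides it; move 15/44x_2x_3 to the remainder.
  leading term x_2: no divisor's leading term divides it; move 15/44x_2 to the remainder.
  remainder 15/44x_2x_3 + 15/44x_2 ≠ 0; add k_4 = 15/44x_2x_3 + 15/44x_2 to the basis.

S(h_2,k_4): lcm = x_2^2x_3. S = -x_2^2 - 1/3x_2x_3^2 - 3x_3^2 + 3x_3.
  leading term x_2^2: subtract (1/36)·h_2 from -x_2^2 - 1/3x_2x_3^2 - 3x_3^2 + 3x_3 → -1/3x_2x_3^2 - 1/3x_2x_3 - 3x_3^2 + 3
  leading term x_2x_3^2: subtract (-44/45x_3)·k_4 from -1/3x_2x_3^2 - 1/3x_2x_3 - 3x_3^2 + 3 → -3x_3^2 + 3
  leading term x_3^2: no divisor's leading term divides it; move -3x_3^2 to the remainder.
  leading term 1: no divisor's leading term divides it; move 3 to the remainder.
  remainder -3x_3^2 + 3 ≠ 0; add k_5 = -3x_3^2 + 3 to the basis.

The other S-polynomials (S(h_1,h_2), S(h_2,h_3), S(h_1,k_4), S(h_3,k_4), S(h_1,k_5), S(h_2,k_5), S(h_3,k_5), S(k_4,k_5)) all reduce to 0 modulo the current basis, so we have a Gröbner basis.
Inter-reduce: drop elements whose leading term is divisible by another's, tail-reduce, and make monic.
Reduced Gröbner basis: {x_1 - 1/11x_2 - 1, x_2^2 + 1/3x_2 - 3x_3 + 3, x_2x_3 + x_2, x_3^2 - 1}.

These coincide, so the ideals are equal.

Yes, the ideals are equal.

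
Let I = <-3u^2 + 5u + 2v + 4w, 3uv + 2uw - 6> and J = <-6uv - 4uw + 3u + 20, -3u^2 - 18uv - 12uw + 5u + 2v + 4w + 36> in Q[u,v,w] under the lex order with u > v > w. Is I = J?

No, the ideals differ.

Two ideals are equal iff their reduced Gröbner bases coincide (the reduced basis is unique for a fixed ordering).
Buchberger on the first generating set:
f_1 = -3u^2 + 5u + 2v + 4w, LT = u^2.
f_2 = 3uv + 2uw - 6, LT = uv.

S(f_1,f_2): lcm = u^2v. S = -2/3u^2w - 5/3uv + 2u - 2/3v^2 - 4/3vw.
  reduce S modulo (f_1, f_2):
  remainder 2u - 2/3v^2 - 16/9vw - 8/9w^2 - 10/3 ≠ 0; add g_3 = 2u - 2/3v^2 - 16/9vw - 8/9w^2 - 10/3 to the basis.

S(f_2,g_3): lcm = uv. S = 2/3uw + 1/3v^3 + 8/9v^2w + 4/9vw^2 + 5/3v - 2.
  reduce S modulo (f_1, f_2, g_3):
  remainder 1/3v^3 + 10/9v^2w + 28/27vw^2 + 5/3v + 8/27w^3 + 10/9w - 2 ≠ 0; add g_4 = 1/3v^3 + 10/9v^2w + 28/27vw^2 + 5/3v + 8/27w^3 + 10/9w - 2 to the basis.

The other S-polynomials (S(f_1,g_3), S(f_1,g_4), S(f_2,g_4), S(g_3,g_4)) all reduce to 0 modulo the current basis, so we have a Gröbner basis.
Inter-reduce: drop elements whose leading term is divisible by another's, tail-reduce, and make monic.
Reduced Gröbner basis: {u - 1/3v^2 - 8/9vw - 4/9w^2 - 5/3, v^3 + 10/3v^2w + 28/9vw^2 + 5v + 8/9w^3 + 10/3w - 6}.

Buchberger on the second generating set:
h_1 = -6uv - 4uw + 3u + 20, LT = uv.
h_2 = -3u^2 - 18uv - 12uw + 5u + 2v + 4w + 36, LT = u^2.

S(h_1,h_2): lcm = u^2v. S = 2/3u^2w - 1/2u^2 - 6uv^2 - 4uvw + 5/3uv - 10/3u + 2/3v^2 + 4/3vw + 12v.
  reduce S modulo (h_1, h_2):
  remainder -10/3u + 2/3v^2 + 16/9vw - 25/3v + 8/9w^2 - 6w - 4/9 ≠ 0; add k_3 = -10/3u + 2/3v^2 + 16/9vw - 25/3v + 8/9w^2 - 6w - 4/9 to the basis.

S(h_1,k_3): lcm = uv. S = 2/3uw - 1/2u + 1/5v^3 + 8/15v^2w - 5/2v^2 + 4/15vw^2 - 9/5vw - 2/15v - 10/3.
  reduce S modulo (h_1, h_2, k_3):
  remainder 1/5v^3 + 2/3v^2w - 13/5v^2 + 28/45vw^2 - 56/15vw + 67/60v + 8/45w^3 - 4/3w^2 + 73/90w - 49/15 ≠ 0; add k_4 = 1/5v^3 + 2/3v^2w - 13/5v^2 + 28/45vw^2 - 56/15vw + 67/60v + 8/45w^3 - 4/3w^2 + 73/90w - 49/15 to the basis.

The other S-polynomials (S(h_2,k_3), S(h_1,k_4), S(h_2,k_4), S(k_3,k_4)) all reduce to 0 modulo the current basis, so we have a Gröbner basis.
Inter-reduce: drop elements whose leading term is divisible by another's, tail-reduce, and make monic.
Reduced Gröbner basis: {u - 1/5v^2 - 8/15vw + 5/2v - 4/15w^2 + 9/5w + 2/15, v^3 + 10/3v^2w - 13v^2 + 28/9vw^2 - 56/3vw + 67/12v + 8/9w^3 - 20/3w^2 + 73/18w - 49/3}.

Since the reduced bases disagree, the two ideals are not the same.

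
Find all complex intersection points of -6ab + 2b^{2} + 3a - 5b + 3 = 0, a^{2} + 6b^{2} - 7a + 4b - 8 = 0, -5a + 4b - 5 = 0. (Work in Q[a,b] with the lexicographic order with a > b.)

Compute a lex Gröbner basis by Buchberger's algorithm.
f_1 = -6ab + 3a + 2b^{2} - 5b + 3, LT = ab.
f_2 = a^{2} - 7a + 6b^{2} + 4b - 8, LT = a^{2}.
f_3 = -5a + 4b - 5, LT = a.

S(f_1,f_2): lcm = a^{2}b. S = -\tfrac{1}{2}a^{2} - \tfrac{1}{3}ab^{2} + \tfrac{47}{6}ab - \tfrac{1}{2}a - 6b^{3} - 4b^{2} + 8b.
  leading term a^{2}: subtract (-\tfrac{1}{2})·f_2 from -\tfrac{1}{2}a^{2} - \tfrac{1}{3}ab^{2} + \tfrac{47}{6}ab - \tfrac{1}{2}a - 6b^{3} - 4b^{2} + 8b → -\tfrac{1}{3}ab^{2} + \tfrac{47}{6}ab - 4a - 6b^{3} - b^{2} + 10b - 4
  leading term ab^{2}: subtract (\tfrac{1}{18}b)·f_1 from -\tfrac{1}{3}ab^{2} + \tfrac{47}{6}ab - 4a - 6b^{3} - b^{2} + 10b - 4 → \tfrac{23}{3}ab - 4a - \tfrac{55}{9}b^{3} - \tfrac{13}{18}b^{2} + \tfrac{59}{6}b - 4
  leading term ab: subtract (-\tfrac{23}{18})·f_1 from \tfrac{23}{3}ab - 4a - \tfrac{55}{9}b^{3} - \tfrac{13}{18}b^{2} + \tfrac{59}{6}b - 4 → -\tfrac{1}{6}a - \tfrac{55}{9}b^{3} + \tfrac{11}{6}b^{2} + \tfrac{31}{9}b - \tfrac{1}{6}
  leading term a: subtract (\tfrac{1}{30})·f_3 from -\tfrac{1}{6}a - \tfrac{55}{9}b^{3} + \tfrac{11}{6}b^{2} + \tfrac{31}{9}b - \tfrac{1}{6} → -\tfrac{55}{9}b^{3} + \tfrac{11}{6}b^{2} + \tfrac{149}{45}b
  leading term b^{3}: no divisor's leading term divides it; move -\tfrac{55}{9}b^{3} to the remainder.
  leading term b^{2}: no divisor's leading term divides it; move \tfrac{11}{6}b^{2} to the remainder.
  leading term b: no divisor's leading term divides it; move \tfrac{149}{45}b to the remainder.
  remainder -\tfrac{55}{9}b^{3} + \tfrac{11}{6}b^{2} + \tfrac{149}{45}b ≠ 0; add h_4 = -\tfrac{55}{9}b^{3} + \tfrac{11}{6}b^{2} + \tfrac{149}{45}b to the basis.

S(f_1,f_3): lcm = ab. S = -\tfrac{1}{2}a + \tfrac{7}{15}b^{2} - \tfrac{1}{6}b - \tfrac{1}{2}.
  leading term a: subtract (\tfrac{1}{10})·f_3 from -\tfrac{1}{2}a + \tfrac{7}{15}b^{2} - \tfrac{1}{6}b - \tfrac{1}{2} → \tfrac{7}{15}b^{2} - \tfrac{17}{30}b
  leading term b^{2}: no divisor's leading term divides it; move \tfrac{7}{15}b^{2} to the remainder.
  leading term b: no divisor's leading term divides it; move -\tfrac{17}{30}b to the remainder.
  remainder \tfrac{7}{15}b^{2} - \tfrac{17}{30}b ≠ 0; add h_5 = \tfrac{7}{15}b^{2} - \tfrac{17}{30}b to the basis.

S(f_2,f_3): lcm = a^{2}. S = \tfrac{4}{5}ab - 8a + 6b^{2} + 4b - 8.
  leading term ab: subtract (-\tfrac{2}{15})·f_1 from \tfrac{4}{5}ab - 8a + 6b^{2} + 4b - 8 → -\tfrac{38}{5}a + \tfrac{94}{15}b^{2} + \tfrac{10}{3}b - \tfrac{38}{5}
  leading term a: subtract (\tfrac{38}{25})·f_3 from -\tfrac{38}{5}a + \tfrac{94}{15}b^{2} + \tfrac{10}{3}b - \tfrac{38}{5} → \tfrac{94}{15}b^{2} - \tfrac{206}{75}b
  leading term b^{2}: subtract (\tfrac{94}{7})·h_5 from \tfrac{94}{15}b^{2} - \tfrac{206}{75}b → \tfrac{851}{175}b
  leading term b: no divisor's leading term divides it; move \tfrac{851}{175}b to the remainder.
  remainder \tfrac{851}{175}b ≠ 0; add h_6 = \tfrac{851}{175}b to the basis.

S(f_1,h_4): lcm = ab^{3}. S = -\tfrac{1}{5}ab^{2} + \tfrac{149}{275}ab - \tfrac{1}{3}b^{4} + \tfrac{5}{6}b^{3} - \tfrac{1}{2}b^{2}.
  leading term ab^{2}: subtract (\tfrac{1}{30}b)·f_1 from -\tfrac{1}{5}ab^{2} + \tfrac{149}{275}ab - \tfrac{1}{3}b^{4} + \tfrac{5}{6}b^{3} - \tfrac{1}{2}b^{2} → \tfrac{243}{550}ab - \tfrac{1}{3}b^{4} + \tfrac{23}{30}b^{3} - \tfrac{1}{3}b^{2} - \tfrac{1}{10}b
  leading term ab: subtract (-\tfrac{81}{1100})·f_1 from \tfrac{243}{550}ab - \tfrac{1}{3}b^{4} + \tfrac{23}{30}b^{3} - \tfrac{1}{3}b^{2} - \tfrac{1}{10}b → \tfrac{243}{1100}a - \tfrac{1}{3}b^{4} + \tfrac{23}{30}b^{3} - \tfrac{307}{1650}b^{2} - \tfrac{103}{220}b + \tfrac{243}{1100}
  leading term a: subtract (-\tfrac{243}{5500})·f_3 from \tfrac{243}{1100}a - \tfrac{1}{3}b^{4} + \tfrac{23}{30}b^{3} - \tfrac{307}{1650}b^{2} - \tfrac{103}{220}b + \tfrac{243}{1100} → -\tfrac{1}{3}b^{4} + \tfrac{23}{30}b^{3} - \tfrac{307}{1650}b^{2} - \tfrac{1603}{5500}b
  leading term b^{4}: subtract (\tfrac{3}{55}b)·h_4 from -\tfrac{1}{3}b^{4} + \tfrac{23}{30}b^{3} - \tfrac{307}{1650}b^{2} - \tfrac{1603}{5500}b → \tfrac{2}{3}b^{3} - \tfrac{11}{30}b^{2} - \tfrac{1603}{5500}b
  leading term b^{3}: subtract (-\tfrac{6}{55})·h_4 from \tfrac{2}{3}b^{3} - \tfrac{11}{30}b^{2} - \tfrac{1603}{5500}b → -\tfrac{1}{6}b^{2} + \tfrac{1151}{16500}b
  leading term b^{2}: subtract (-\tfrac{5}{14})·h_5 from -\tfrac{1}{6}b^{2} + \tfrac{1151}{16500}b → -\tfrac{2553}{19250}b
  leading term b: subtract (-\tfrac{3}{110})·h_6 from -\tfrac{2553}{19250}b → 0
  remainder 0.

S(f_2,h_4): leading monomials are coprime, so the S-polynomial reduces to 0 (Buchberger's first criterion).
S(f_3,h_4): leading monomials are coprime, so the S-polynomial reduces to 0 (Buchberger's first criterion).
S(f_1,h_5): lcm = ab^{2}. S = \tfrac{5}{7}ab - \tfrac{1}{3}b^{3} + \tfrac{5}{6}b^{2} - \tfrac{1}{2}b.
  leading term ab: subtract (-\tfrac{5}{42})·f_1 from \tfrac{5}{7}ab - \tfrac{1}{3}b^{3} + \tfrac{5}{6}b^{2} - \tfrac{1}{2}b → \tfrac{5}{14}a - \tfrac{1}{3}b^{3} + \tfrac{15}{14}b^{2} - \tfrac{23}{21}b + \tfrac{5}{14}
  leading term a: subtract (-\tfrac{1}{14})·f_3 from \tfrac{5}{14}a - \tfrac{1}{3}b^{3} + \tfrac{15}{14}b^{2} - \tfrac{23}{21}b + \tfrac{5}{14} → -\tfrac{1}{3}b^{3} + \tfrac{15}{14}b^{2} - \tfrac{17}{21}b
  leading term b^{3}: subtract (\tfrac{3}{55})·h_4 from -\tfrac{1}{3}b^{3} + \tfrac{15}{14}b^{2} - \tfrac{17}{21}b → \tfrac{34}{35}b^{2} - \tfrac{1906}{1925}b
  leading term b^{2}: subtract (\tfrac{102}{49})·h_5 from \tfrac{34}{35}b^{2} - \tfrac{1906}{1925}b → \tfrac{2553}{13475}b
  leading term b: subtract (\tfrac{3}{77})·h_6 from \tfrac{2553}{13475}b → 0
  remainder 0.

S(f_2,h_5): leading monomials are coprime, so the S-polynomial reduces to 0 (Buchberger's first criterion).
S(f_3,h_5): leading monomials are coprime, so the S-polynomial reduces to 0 (Buchberger's first criterion).
S(h_4,h_5): lcm = b^{3}. S = \tfrac{32}{35}b^{2} - \tfrac{149}{275}b.
  leading term b^{2}: subtract (\tfrac{96}{49})·h_5 from \tfrac{32}{35}b^{2} - \tfrac{149}{275}b → \tfrac{7659}{13475}b
  leading term b: subtract (\tfrac{9}{77})·h_6 from \tfrac{7659}{13475}b → 0
  remainder 0.

S(f_1,h_6): lcm = ab. S = -\tfrac{1}{2}a - \tfrac{1}{3}b^{2} + \tfrac{5}{6}b - \tfrac{1}{2}.
  leading term a: subtract (\tfrac{1}{10})·f_3 from -\tfrac{1}{2}a - \tfrac{1}{3}b^{2} + \tfrac{5}{6}b - \tfrac{1}{2} → -\tfrac{1}{3}b^{2} + \tfrac{13}{30}b
  leading term b^{2}: subtract (-\tfrac{5}{7})·h_5 from -\tfrac{1}{3}b^{2} + \tfrac{13}{30}b → \tfrac{1}{35}b
  leading term b: subtract (\tfrac{5}{851})·h_6 from \tfrac{1}{35}b → 0
  remainder 0.

S(f_2,h_6): leading monomials are coprime, so the S-polynomial reduces to 0 (Buchberger's first criterion).
S(f_3,h_6): leading monomials are coprime, so the S-polynomial reduces to 0 (Buchberger's first criterion).
S(h_4,h_6): lcm = b^{3}. S = -\tfrac{3}{10}b^{2} - \tfrac{149}{275}b.
  leading term b^{2}: subtract (-\tfrac{9}{14})·h_5 from -\tfrac{3}{10}b^{2} - \tfrac{149}{275}b → -\tfrac{6977}{7700}b
  leading term b: subtract (-\tfrac{6977}{37444})·h_6 from -\tfrac{6977}{7700}b → 0
  remainder 0.

S(h_5,h_6): lcm = b^{2}. S = -\tfrac{17}{14}b.
  leading term b: subtract (-\tfrac{425}{1702})·h_6 from -\tfrac{17}{14}b → 0
  remainder 0.

Every S-polynomial of the final basis reduces to 0, so we have a Gröbner basis.
Inter-reduce: drop elements whose leading term is divisible by another's, tail-reduce, and make monic.
Reduced Gröbner basis: {a + 1, b}.

Elimination: the polynomial b lies in the elimination ideal for b, so b ∈ {0}. For each such b, the remaining basis elements (now univariate) give the rest of the solution.
  b = 0: the earlier basis element becomes a + 1 = 0, giving a = -1 — point (-1, 0).

{(-1, 0)}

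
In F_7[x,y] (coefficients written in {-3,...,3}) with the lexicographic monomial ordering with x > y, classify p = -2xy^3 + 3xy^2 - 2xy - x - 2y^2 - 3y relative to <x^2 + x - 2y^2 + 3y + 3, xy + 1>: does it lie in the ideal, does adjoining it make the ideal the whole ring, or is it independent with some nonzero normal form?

-2xy^3 + 3xy^2 - 2xy - x - 2y^2 - 3y is independent of I; its normal form modulo I is 2y^3 - 3y^2 - 2y + 3.

First compute the reduced Gröbner basis of I by Buchberger's algorithm.
f_1 = x^2 + x - 2y^2 + 3y + 3, LT = x^2.
f_2 = xy + 1, LT = xy.

S(f_1,f_2): lcm = x^2y. S = xy - x - 2y^3 + 3y^2 + 3y.
  leading term xy: subtract (1)·f_2 from xy - x - 2y^3 + 3y^2 + 3y → -x - 2y^3 + 3y^2 + 3y - 1
  leading term x: no divisor's leading term divides it; move -x to the remainder.
  leading term y^3: no divisor's leading term divides it; move -2y^3 to the remainder.
  leading term y^2: no divisor's leading term divides it; move 3y^2 to the remainder.
  leading term y: no divisor's leading term divides it; move 3y to the remainder.
  leading term 1: no divisor's leading term divides it; move -1 to the remainder.
  remainder -x - 2y^3 + 3y^2 + 3y - 1 ≠ 0; add h_3 = -x - 2y^3 + 3y^2 + 3y - 1 to the basis.

S(f_2,h_3): lcm = xy. S = -2y^4 + 3y^3 + 3y^2 - y + 1.
  leading term y^4: no divisor's leading term divides it; move -2y^4 to the remainder.
  leading term y^3: no divisor's leading term divides it; move 3y^3 to the remainder.
  leading term y^2: no divisor's leading term divides it; move 3y^2 to the remainder.
  leading term y: no divisor's leading term divides it; move -y to the remainder.
  leading term 1: no divisor's leading term divides it; move 1 to the remainder.
  remainder -2y^4 + 3y^3 + 3y^2 - y + 1 ≠ 0; add h_4 = -2y^4 + 3y^3 + 3y^2 - y + 1 to the basis.

The other S-polynomials (S(f_1,h_3), S(f_1,h_4), S(f_2,h_4), S(h_3,h_4)) all reduce to 0 modulo the current basis, so we have a Gröbner basis.
Inter-reduce: drop elements whose leading term is divisible by another's, tail-reduce, and make monic.
Reduced Gröbner basis: {x + 2y^3 - 3y^2 - 3y + 1, y^4 + 2y^3 + 2y^2 - 3y + 3}.
Label its elements g_1 = x + 2y^3 - 3y^2 - 3y + 1, g_2 = y^4 + 2y^3 + 2y^2 - 3y + 3.

Reduce p = -2xy^3 + 3xy^2 - 2xy - x - 2y^2 - 3y modulo G:
  leading term xy^3: subtract (-2y^3)·g_1 from -2xy^3 + 3xy^2 - 2xy - x - 2y^2 - 3y → 3xy^2 - 2xy - x - 3y^6 + y^5 + y^4 + 2y^3 - 2y^2 - 3y
  leading term xy^2: subtract (3y^2)·g_1 from 3xy^2 - 2xy - x - 3y^6 + y^5 + y^4 + 2y^3 - 2y^2 - 3y → -2xy - x - 3y^6 + 2y^5 + 3y^4 - 3y^3 + 2y^2 - 3y
  leading term xy: subtract (-2y)·g_1 from -2xy - x - 3y^6 + 2y^5 + 3y^4 - 3y^3 + 2y^2 - 3y → -x - 3y^6 + 2y^5 - 2y^3 + 3y^2 - y
  leading term x: subtract (-1)·g_1 from -x - 3y^6 + 2y^5 - 2y^3 + 3y^2 - y → -3y^6 + 2y^5 + 3y + 1
  leading term y^6: subtract (-3y^2)·g_2 from -3y^6 + 2y^5 + 3y + 1 → y^5 - y^4 - 2y^3 + 2y^2 + 3y + 1
  leading term y^5: subtract (y)·g_2 from y^5 - y^4 - 2y^3 + 2y^2 + 3y + 1 → -3y^4 + 3y^3 - 2y^2 + 1
  leading term y^4: subtract (-3)·g_2 from -3y^4 + 3y^3 - 2y^2 + 1 → 2y^3 - 3y^2 - 2y + 3
  leading term y^3: no divisor's leading term divides it; move 2y^3 to the remainder.
  leading term y^2: no divisor's leading term divides it; move -3y^2 to the remainder.
  leading term y: no divisor's leading term divides it; move -2y to the remainder.
  leading term 1: no divisor's leading term divides it; move 3 to the remainder.
  normal form = 2y^3 - 3y^2 - 2y + 3.
The normal form is nonzero, so p ∉ I. Since p minus its normal form lies in I, I + (p) = I + (r) where r = 2y^3 - 3y^2 - 2y + 3; decide whether this ideal is the whole ring.
Run Buchberger on G together with r (pairs among the g_i already reduce to 0 since G is a Gröbner basis):
g_1 = x + 2y^3 - 3y^2 - 3y + 1, LT = x.
g_2 = y^4 + 2y^3 + 2y^2 - 3y + 3, LT = y^4.
r = 2y^3 - 3y^2 - 2y + 3, LT = y^3.

S(g_2,r): lcm = y^4. S = 3y^2 - y + 3.
  leading term y^2: no divisor's leading term divides it; move 3y^2 to the remainder.
  leading term y: no divisor's leading term divides it; move -y to the remainder.
  leading term 1: no divisor's leading term divides it; move 3 to the remainder.
  remainder 3y^2 - y + 3 ≠ 0; add m_4 = 3y^2 - y + 3 to the basis.

S(g_2,m_4): lcm = y^4. S = y^2 - 3y + 3.
  leading term y^2: subtract (-2)·m_4 from y^2 - 3y + 3 → 2y + 2
  leading term y: no divisor's leading term divides it; move 2y to the remainder.
  leading term 1: no divisor's leading term divides it; move 2 to the remainder.
  remainder 2y + 2 ≠ 0; add m_5 = 2y + 2 to the basis.

The other S-polynomials (S(g_1,g_2), S(g_1,r), S(g_1,m_4), S(r,m_4), S(g_1,m_5), S(g_2,m_5), S(r,m_5), S(m_4,m_5)) all reduce to 0 modulo the current basis, so we have a Gröbner basis.
Inter-reduce: drop elements whose leading term is divisible by another's, tail-reduce, and make monic.
Reduced Gröbner basis: {x - 1, y + 1}.
The reduced Gröbner basis of I + (p) is {x - 1, y + 1} ≠ {1}, a proper ideal, so the enlarged system stays consistent: p is independent of I, with normal form 2y^3 - 3y^2 - 2y + 3.

The remainder on division by a Gröbner basis is unique — it is the normal form.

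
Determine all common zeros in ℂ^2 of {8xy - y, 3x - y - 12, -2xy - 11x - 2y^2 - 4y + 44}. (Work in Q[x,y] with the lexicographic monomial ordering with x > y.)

Compute a lex Gröbner basis by Buchberger's algorithm.
f_1 = 8xy - y, LT = xy.
f_2 = 3x - y - 12, LT = x.
f_3 = -2xy - 11x - 2y^2 - 4y + 44, LT = xy.

S(f_1,f_2): lcm = xy. S = 1/3y^2 + 31/8y.
  leading term y^2: no divisor's leading term divides it; move 1/3y^2 to the remainder.
  leading term y: no divisor's leading term divides it; move 31/8y to the remainder.
  remainder 1/3y^2 + 31/8y ≠ 0; add h_4 = 1/3y^2 + 31/8y to the basis.

S(f_1,f_3): lcm = xy. S = -11/2x - y^2 - 17/8y + 22.
  leading term x: subtract (-11/6)·f_2 from -11/2x - y^2 - 17/8y + 22 → -y^2 - 95/24y
  leading term y^2: subtract (-3)·h_4 from -y^2 - 95/24y → 23/3y
  leading term y: no divisor's leading term divides it; move 23/3y to the remainder.
  remainder 23/3y ≠ 0; add h_5 = 23/3y to the basis.

The other S-polynomials (S(f_2,f_3), S(f_1,h_4), S(f_2,h_4), S(f_3,h_4), S(f_1,h_5), S(f_2,h_5), S(f_3,h_5), S(h_4,h_5)) all reduce to 0 modulo the current basis, so we have a Gröbner basis.
Inter-reduce: drop elements whose leading term is divisible by another's, tail-reduce, and make monic.
Reduced Gröbner basis: {x - 4, y}.

The lex basis is triangular: the last element involves only y. Solving y = 0 gives y ∈ {0}; substituting each value into the earlier elements determines the remaining variables.
  y = 0: the earlier basis element becomes x - 4 = 0, giving x = 4 — point (4, 0).
Each listed point satisfies every original equation (direct substitution).

{(4, 0)}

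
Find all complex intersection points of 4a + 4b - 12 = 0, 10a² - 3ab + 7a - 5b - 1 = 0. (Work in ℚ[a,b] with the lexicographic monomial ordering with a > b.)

{(1, 2), (-16/13, 55/13)}

Compute a lex Gröbner basis by Buchberger's algorithm.
f_1 = 4a + 4b - 12, LT = a.
f_2 = 10a² - 3ab + 7a - 5b - 1, LT = a².

S(f_1,f_2): lcm = a². S = 13/10ab - 37/10a + ½b + 1/10.
  reduce S modulo (f_1, f_2):
  remainder -13/10b² + 81/10b - 11 ≠ 0; add h_3 = -13/10b² + 81/10b - 11 to the basis.

The other S-polynomials (S(f_1,h_3), S(f_2,h_3)) all reduce to 0 modulo the current basis, so we have a Gröbner basis.
Inter-reduce: drop elements whose leading term is divisible by another's, tail-reduce, and make monic.
Reduced Gröbner basis: {a + b - 3, b² - 81/13b + 110/13}.

A lex Gröbner basis eliminates variables successively. Here b² - 81/13b + 110/13 depends only on b, with roots {2, 55/13}; lifting each root through the earlier basis elements recovers the full solutions.
  b = 2: the earlier basis element becomes a - 1 = 0, giving a = 1 — point (1, 2).
  b = 55/13: the earlier basis element becomes a + 16/13 = 0, giving a = -16/13 — point (-16/13, 55/13).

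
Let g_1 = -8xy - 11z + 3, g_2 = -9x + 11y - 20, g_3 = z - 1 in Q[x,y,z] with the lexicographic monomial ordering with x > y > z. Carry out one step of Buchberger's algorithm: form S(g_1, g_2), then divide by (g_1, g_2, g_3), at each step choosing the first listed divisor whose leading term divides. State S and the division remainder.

S(g_1, g_2) = 11/9y^2 - 20/9y + 11/8z - 3/8; remainder on division = 11/9y^2 - 20/9y + 1.

lcm(LM(g_1), LM(g_2)) = xy.
S = (lcm/LT(g_1))·g_1 − (lcm/LT(g_2))·g_2 = 11/9y^2 - 20/9y + 11/8z - 3/8.
Reduce S modulo (g_1, g_2, g_3) in that order:
  leading term y^2: no divisor's leading term divides it; move 11/9y^2 to the remainder.
  leading term y: no divisor's leading term divides it; move -20/9y to the remainder.
  leading term z: subtract (11/8)·g_3 from 11/8z - 3/8 → 1
  leading term 1: no divisor's leading term divides it; move 1 to the remainder.
The remainder 11/9y^2 - 20/9y + 1 is nonzero, so it would be added as the next basis element.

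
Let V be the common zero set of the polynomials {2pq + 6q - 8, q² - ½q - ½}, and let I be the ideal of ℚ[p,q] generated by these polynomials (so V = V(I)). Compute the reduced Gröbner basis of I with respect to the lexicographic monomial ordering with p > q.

G = {p - 8q + 7, q² - ½q - ½}

f_1 = 2pq + 6q - 8, LT = pq.
f_2 = q² - ½q - ½, LT = q².

S(f_1,f_2): lcm = pq². S = ½pq + ½p + 3q² - 4q.
  reduce S modulo (f_1, f_2):
  remainder ½p - 4q + 7/2 ≠ 0; add g_3 = ½p - 4q + 7/2 to the basis.

The other S-polynomials (S(f_1,g_3), S(f_2,g_3)) all reduce to 0 modulo the current basis, so we have a Gröbner basis.
Inter-reduce: drop elements whose leading term is divisible by another's, tail-reduce, and make monic.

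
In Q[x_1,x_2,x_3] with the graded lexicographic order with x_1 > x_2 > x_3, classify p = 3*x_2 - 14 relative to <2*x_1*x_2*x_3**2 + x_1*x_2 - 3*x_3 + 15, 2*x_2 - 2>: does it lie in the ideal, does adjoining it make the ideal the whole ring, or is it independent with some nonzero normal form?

Adjoining 3*x_2 - 14 makes the ideal the whole ring: the system is inconsistent.

First compute the reduced Gröbner basis of I by Buchberger's algorithm.
f_1 = 2*x_1*x_2*x_3**2 + x_1*x_2 - 3*x_3 + 15, LT = x_1*x_2*x_3**2.
f_2 = 2*x_2 - 2, LT = x_2.

S(f_1,f_2): lcm = x_1*x_2*x_3**2. S = x_1*x_3**2 + 1/2*x_1*x_2 - 3/2*x_3 + 15/2.
  leading term x_1*x_3**2: no divisor's leading term divides it; move x_1*x_3**2 to the remainder.
  leading term x_1*x_2: subtract (1/4*x_1)·f_2 from 1/2*x_1*x_2 - 3/2*x_3 + 15/2 → 1/2*x_1 - 3/2*x_3 + 15/2
  leading term x_1: no divisor's leading term divides it; move 1/2*x_1 to the remainder.
  leading term x_3: no divisor's leading term divides it; move -3/2*x_3 to the remainder.
  leading term 1: no divisor's leading term divides it; move 15/2 to the remainder.
  remainder x_1*x_3**2 + 1/2*x_1 - 3/2*x_3 + 15/2 ≠ 0; add h_3 = x_1*x_3**2 + 1/2*x_1 - 3/2*x_3 + 15/2 to the basis.

S(f_1,h_3): lcm = x_1*x_2*x_3**2. S = 3/2*x_2*x_3 - 15/2*x_2 - 3/2*x_3 + 15/2.
  leading term x_2*x_3: subtract (3/4*x_3)·f_2 from 3/2*x_2*x_3 - 15/2*x_2 - 3/2*x_3 + 15/2 → -15/2*x_2 + 15/2
  leading term x_2: subtract (-15/4)·f_2 from -15/2*x_2 + 15/2 → 0
  remainder 0.

S(f_2,h_3): leading monomials are coprime, so the S-polynomial reduces to 0 (Buchberger's first criterion).
Every S-polynomial of the final basis reduces to 0, so we have a Gröbner basis.
Inter-reduce: drop elements whose leading term is divisible by another's, tail-reduce, and make monic.
Reduced Gröbner basis: {x_1*x_3**2 + 1/2*x_1 - 3/2*x_3 + 15/2, x_2 - 1}.
Label its elements g_1 = x_1*x_3**2 + 1/2*x_1 - 3/2*x_3 + 15/2, g_2 = x_2 - 1.

Reduce p = 3*x_2 - 14 modulo G:
  leading term x_2: subtract (3)·g_2 from 3*x_2 - 14 → -11
  leading term 1: no divisor's leading term divides it; move -11 to the remainder.
  normal form = -11.
The normal form is nonzero, so p ∉ I. Since p minus its normal form lies in I, I + (p) = I + (r) where r = -11; decide whether this ideal is the whole ring.
Here r = -11 is a nonzero constant, hence a unit: 1 ∈ I + (p), the Gröbner basis of I + (p) is {1}, and the enlarged system has no common solution — adjoining p is inconsistent.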